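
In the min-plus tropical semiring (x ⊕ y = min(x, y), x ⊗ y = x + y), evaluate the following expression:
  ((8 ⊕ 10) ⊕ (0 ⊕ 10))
((8 ⊕ 10) ⊕ (0 ⊕ 10)) = 0

Expand innermost to outermost. Recall ⊕ takes the minimum of its arguments and ⊗ takes their sum. Working out the expression ((8 ⊕ 10) ⊕ (0 ⊕ 10)) gives 0.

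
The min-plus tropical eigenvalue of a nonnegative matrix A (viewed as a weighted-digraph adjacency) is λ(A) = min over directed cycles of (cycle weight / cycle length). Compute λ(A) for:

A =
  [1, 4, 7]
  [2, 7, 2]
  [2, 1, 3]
λ(A) = 1

Enumerate directed cycles and compute their means (weight / length). Sample:
  cycle 0 → 0: weight = 1, length = 1, mean = 1/1 ≈ 1.000
  cycle 1 → 1: weight = 7, length = 1, mean = 7/1 ≈ 7.000
  cycle 2 → 2: weight = 3, length = 1, mean = 3/1 ≈ 3.000
  cycle 0 → 1 → 0: weight = 6, length = 2, mean = 6/2 ≈ 3.000
  cycle 0 → 2 → 0: weight = 9, length = 2, mean = 9/2 ≈ 4.500
  cycle 1 → 0 → 1: weight = 6, length = 2, mean = 6/2 ≈ 3.000
Minimum mean = 1.000, attained e.g. along the cycle 0 → 0 with weight 1 and length 1. So λ(A) = 1/1 = 1.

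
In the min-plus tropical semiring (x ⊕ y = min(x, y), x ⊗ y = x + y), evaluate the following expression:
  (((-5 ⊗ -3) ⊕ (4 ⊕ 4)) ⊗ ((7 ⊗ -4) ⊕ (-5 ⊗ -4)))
(((-5 ⊗ -3) ⊕ (4 ⊕ 4)) ⊗ ((7 ⊗ -4) ⊕ (-5 ⊗ -4))) = -17

Expand innermost to outermost. Recall ⊕ takes the minimum of its arguments and ⊗ takes their sum. Working out the expression (((-5 ⊗ -3) ⊕ (4 ⊕ 4)) ⊗ ((7 ⊗ -4) ⊕ (-5 ⊗ -4))) gives -17.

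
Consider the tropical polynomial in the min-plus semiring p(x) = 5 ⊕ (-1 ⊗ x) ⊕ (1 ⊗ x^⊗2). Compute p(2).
p(2) = 1

A tropical monomial a ⊗ x^⊗i evaluates to a + i · x. Evaluating each term at x = 2:
  Term 0 contributes 5 + 0 · 2 = 5
  Term 1 contributes -1 + 1 · 2 = 1
  Term 2 contributes 1 + 2 · 2 = 5
p(2) = ⊕ of these = min[5, 1, 5] = 1.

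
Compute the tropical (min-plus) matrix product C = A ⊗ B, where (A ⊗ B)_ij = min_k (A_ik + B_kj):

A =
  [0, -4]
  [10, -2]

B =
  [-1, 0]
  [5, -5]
A ⊗ B =
  [-1, -9]
  [3, -7]

Apply the min-plus product entry-by-entry:
  C[0][0] = min over k of (A[0][0] + B[0][0] = 0 + -1 = -1, A[0][1] + B[1][0] = -4 + 5 = 1) = -1 (attained at k = 0)
  C[0][1] = min over k of (A[0][0] + B[0][1] = 0 + 0 = 0, A[0][1] + B[1][1] = -4 + -5 = -9) = -9 (attained at k = 1)
  C[1][0] = min over k of (A[1][0] + B[0][0] = 10 + -1 = 9, A[1][1] + B[1][0] = -2 + 5 = 3) = 3 (attained at k = 1)
  C[1][1] = min over k of (A[1][0] + B[0][1] = 10 + 0 = 10, A[1][1] + B[1][1] = -2 + -5 = -7) = -7 (attained at k = 1)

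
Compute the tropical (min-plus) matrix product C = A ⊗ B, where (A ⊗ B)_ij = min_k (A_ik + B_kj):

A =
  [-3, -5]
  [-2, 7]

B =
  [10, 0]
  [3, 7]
A ⊗ B =
  [-2, -3]
  [8, -2]

Apply the min-plus product entry-by-entry:
  C[0][0] = min over k of (A[0][0] + B[0][0] = -3 + 10 = 7, A[0][1] + B[1][0] = -5 + 3 = -2) = -2 (attained at k = 1)
  C[0][1] = min over k of (A[0][0] + B[0][1] = -3 + 0 = -3, A[0][1] + B[1][1] = -5 + 7 = 2) = -3 (attained at k = 0)
  C[1][0] = min over k of (A[1][0] + B[0][0] = -2 + 10 = 8, A[1][1] + B[1][0] = 7 + 3 = 10) = 8 (attained at k = 0)
  C[1][1] = min over k of (A[1][0] + B[0][1] = -2 + 0 = -2, A[1][1] + B[1][1] = 7 + 7 = 14) = -2 (attained at k = 0)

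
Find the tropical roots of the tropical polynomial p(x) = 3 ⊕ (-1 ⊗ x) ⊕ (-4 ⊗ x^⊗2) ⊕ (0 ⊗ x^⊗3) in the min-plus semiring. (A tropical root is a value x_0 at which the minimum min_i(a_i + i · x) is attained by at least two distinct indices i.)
Roots: {-4, 3, 4}

Each tropical root is a break point of the lower envelope of the lines y = a_i + i · x (there are 4 lines, with slopes 0, 1, ..., 3). Only the lines that attain the minimum somewhere contribute to roots; other lines are dominated. Here the surviving (envelope) indices are i = 3, i = 2, i = 1, i = 0.
Intersections between consecutive envelope lines give the roots: for adjacent envelope indices i < j the intersection is x = (a_i − a_j) / (j − i). Reading off the sorted break points: {-4, 3, 4}.
Verification: at each break x_0, at least two indices attain the minimum of min_i(a_i + i · x_0).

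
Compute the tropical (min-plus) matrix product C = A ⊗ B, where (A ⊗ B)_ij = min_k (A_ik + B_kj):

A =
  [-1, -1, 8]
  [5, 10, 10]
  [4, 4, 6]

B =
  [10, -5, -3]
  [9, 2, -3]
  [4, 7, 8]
A ⊗ B =
  [8, -6, -4]
  [14, 0, 2]
  [10, -1, 1]

Apply the min-plus product entry-by-entry:
  C[0][0] = min over k of (A[0][0] + B[0][0] = -1 + 10 = 9, A[0][1] + B[1][0] = -1 + 9 = 8, A[0][2] + B[2][0] = 8 + 4 = 12) = 8 (attained at k = 1)
  C[0][1] = min over k of (A[0][0] + B[0][1] = -1 + -5 = -6, A[0][1] + B[1][1] = -1 + 2 = 1, A[0][2] + B[2][1] = 8 + 7 = 15) = -6 (attained at k = 0)
  C[0][2] = min over k of (A[0][0] + B[0][2] = -1 + -3 = -4, A[0][1] + B[1][2] = -1 + -3 = -4, A[0][2] + B[2][2] = 8 + 8 = 16) = -4 (attained at k = 0)
  C[1][0] = min over k of (A[1][0] + B[0][0] = 5 + 10 = 15, A[1][1] + B[1][0] = 10 + 9 = 19, A[1][2] + B[2][0] = 10 + 4 = 14) = 14 (attained at k = 2)
  C[1][1] = min over k of (A[1][0] + B[0][1] = 5 + -5 = 0, A[1][1] + B[1][1] = 10 + 2 = 12, A[1][2] + B[2][1] = 10 + 7 = 17) = 0 (attained at k = 0)
  C[1][2] = min over k of (A[1][0] + B[0][2] = 5 + -3 = 2, A[1][1] + B[1][2] = 10 + -3 = 7, A[1][2] + B[2][2] = 10 + 8 = 18) = 2 (attained at k = 0)
  C[2][0] = min over k of (A[2][0] + B[0][0] = 4 + 10 = 14, A[2][1] + B[1][0] = 4 + 9 = 13, A[2][2] + B[2][0] = 6 + 4 = 10) = 10 (attained at k = 2)
  C[2][1] = min over k of (A[2][0] + B[0][1] = 4 + -5 = -1, A[2][1] + B[1][1] = 4 + 2 = 6, A[2][2] + B[2][1] = 6 + 7 = 13) = -1 (attained at k = 0)
  C[2][2] = min over k of (A[2][0] + B[0][2] = 4 + -3 = 1, A[2][1] + B[1][2] = 4 + -3 = 1, A[2][2] + B[2][2] = 6 + 8 = 14) = 1 (attained at k = 0)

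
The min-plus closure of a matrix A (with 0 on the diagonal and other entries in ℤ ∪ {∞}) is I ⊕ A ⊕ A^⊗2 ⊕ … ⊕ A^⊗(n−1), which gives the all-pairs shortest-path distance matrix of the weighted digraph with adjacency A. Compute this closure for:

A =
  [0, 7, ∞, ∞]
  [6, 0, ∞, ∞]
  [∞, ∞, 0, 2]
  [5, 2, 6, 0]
Closure =
  [0, 7, ∞, ∞]
  [6, 0, ∞, ∞]
  [7, 4, 0, 2]
  [5, 2, 6, 0]

This is the Floyd-Warshall all-pairs shortest-path computation. For each intermediate vertex k = 0, 1, …, 3, update dist[i][j] ← min(dist[i][j], dist[i][k] + dist[k][j]). The final matrix gives, for each (i, j), the minimum total weight of any directed path from i to j (possibly empty when i = j).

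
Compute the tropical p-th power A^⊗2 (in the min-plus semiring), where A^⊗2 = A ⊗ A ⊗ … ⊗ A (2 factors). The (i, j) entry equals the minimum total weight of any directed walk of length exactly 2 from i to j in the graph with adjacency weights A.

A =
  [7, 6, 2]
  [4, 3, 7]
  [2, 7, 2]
A^⊗2 =
  [4, 9, 4]
  [7, 6, 6]
  [4, 8, 4]

Each entry (A^⊗2)_ij equals the minimum over all length-2 walks i = v_0 → v_1 → … → v_2 = j of Σ_t A[v_t][v_{t+1}]. For example, for (i, j) = (0, 2) we minimise over 3 possible intermediate vertex sequences; the minimum is 4, attained along the walk 0 → 2 → 2.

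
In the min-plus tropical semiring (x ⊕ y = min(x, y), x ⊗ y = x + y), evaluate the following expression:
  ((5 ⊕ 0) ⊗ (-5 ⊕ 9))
((5 ⊕ 0) ⊗ (-5 ⊕ 9)) = -5

Expand innermost to outermost. Recall ⊕ takes the minimum of its arguments and ⊗ takes their sum. Working out the expression ((5 ⊕ 0) ⊗ (-5 ⊕ 9)) gives -5.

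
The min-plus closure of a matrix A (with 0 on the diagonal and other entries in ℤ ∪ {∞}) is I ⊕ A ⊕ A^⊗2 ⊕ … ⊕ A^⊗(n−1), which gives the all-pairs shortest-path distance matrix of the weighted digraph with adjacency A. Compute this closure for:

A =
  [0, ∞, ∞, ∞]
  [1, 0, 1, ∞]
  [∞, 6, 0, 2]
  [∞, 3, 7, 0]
Closure =
  [0, ∞, ∞, ∞]
  [1, 0, 1, 3]
  [6, 5, 0, 2]
  [4, 3, 4, 0]

This is the Floyd-Warshall all-pairs shortest-path computation. For each intermediate vertex k = 0, 1, …, 3, update dist[i][j] ← min(dist[i][j], dist[i][k] + dist[k][j]). The final matrix gives, for each (i, j), the minimum total weight of any directed path from i to j (possibly empty when i = j).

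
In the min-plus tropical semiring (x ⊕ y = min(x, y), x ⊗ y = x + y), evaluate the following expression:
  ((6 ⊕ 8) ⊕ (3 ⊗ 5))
((6 ⊕ 8) ⊕ (3 ⊗ 5)) = 6

Expand innermost to outermost. Recall ⊕ takes the minimum of its arguments and ⊗ takes their sum. Working out the expression ((6 ⊕ 8) ⊕ (3 ⊗ 5)) gives 6.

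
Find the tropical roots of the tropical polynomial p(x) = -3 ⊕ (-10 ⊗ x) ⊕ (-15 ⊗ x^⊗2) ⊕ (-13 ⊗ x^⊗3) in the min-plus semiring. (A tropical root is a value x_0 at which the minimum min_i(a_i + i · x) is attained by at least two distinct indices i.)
Roots: {-2, 5, 7}

Each tropical root is a break point of the lower envelope of the lines y = a_i + i · x (there are 4 lines, with slopes 0, 1, ..., 3). Only the lines that attain the minimum somewhere contribute to roots; other lines are dominated. Here the surviving (envelope) indices are i = 3, i = 2, i = 1, i = 0.
Intersections between consecutive envelope lines give the roots: for adjacent envelope indices i < j the intersection is x = (a_i − a_j) / (j − i). Reading off the sorted break points: {-2, 5, 7}.
Verification: at each break x_0, at least two indices attain the minimum of min_i(a_i + i · x_0).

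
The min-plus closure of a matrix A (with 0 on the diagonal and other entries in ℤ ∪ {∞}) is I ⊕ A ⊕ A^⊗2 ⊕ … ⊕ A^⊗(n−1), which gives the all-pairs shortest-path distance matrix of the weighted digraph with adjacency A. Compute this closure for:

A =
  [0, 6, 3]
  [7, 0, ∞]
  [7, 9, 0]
Closure =
  [0, 6, 3]
  [7, 0, 10]
  [7, 9, 0]

This is the Floyd-Warshall all-pairs shortest-path computation. For each intermediate vertex k = 0, 1, …, 2, update dist[i][j] ← min(dist[i][j], dist[i][k] + dist[k][j]). The final matrix gives, for each (i, j), the minimum total weight of any directed path from i to j (possibly empty when i = j).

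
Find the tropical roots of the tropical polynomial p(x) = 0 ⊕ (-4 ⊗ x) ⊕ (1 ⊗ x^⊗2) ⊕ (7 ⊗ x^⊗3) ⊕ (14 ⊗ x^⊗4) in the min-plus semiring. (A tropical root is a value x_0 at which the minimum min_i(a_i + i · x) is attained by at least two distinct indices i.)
Roots: {-7, -6, -5, 4}

Each tropical root is a break point of the lower envelope of the lines y = a_i + i · x (there are 5 lines, with slopes 0, 1, ..., 4). Only the lines that attain the minimum somewhere contribute to roots; other lines are dominated. Here the surviving (envelope) indices are i = 4, i = 3, i = 2, i = 1, i = 0.
Intersections between consecutive envelope lines give the roots: for adjacent envelope indices i < j the intersection is x = (a_i − a_j) / (j − i). Reading off the sorted break points: {-7, -6, -5, 4}.
Verification: at each break x_0, at least two indices attain the minimum of min_i(a_i + i · x_0).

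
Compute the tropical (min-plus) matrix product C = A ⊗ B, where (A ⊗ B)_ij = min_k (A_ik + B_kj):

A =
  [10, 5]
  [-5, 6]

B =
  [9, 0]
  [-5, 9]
A ⊗ B =
  [0, 10]
  [1, -5]

Apply the min-plus product entry-by-entry:
  C[0][0] = min over k of (A[0][0] + B[0][0] = 10 + 9 = 19, A[0][1] + B[1][0] = 5 + -5 = 0) = 0 (attained at k = 1)
  C[0][1] = min over k of (A[0][0] + B[0][1] = 10 + 0 = 10, A[0][1] + B[1][1] = 5 + 9 = 14) = 10 (attained at k = 0)
  C[1][0] = min over k of (A[1][0] + B[0][0] = -5 + 9 = 4, A[1][1] + B[1][0] = 6 + -5 = 1) = 1 (attained at k = 1)
  C[1][1] = min over k of (A[1][0] + B[0][1] = -5 + 0 = -5, A[1][1] + B[1][1] = 6 + 9 = 15) = -5 (attained at k = 0)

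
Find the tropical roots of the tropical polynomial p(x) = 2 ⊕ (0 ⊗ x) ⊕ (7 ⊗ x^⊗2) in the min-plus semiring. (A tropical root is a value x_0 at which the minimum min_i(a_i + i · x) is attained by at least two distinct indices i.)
Roots: {-7, 2}

Each tropical root is a break point of the lower envelope of the lines y = a_i + i · x (there are 3 lines, with slopes 0, 1, ..., 2). Only the lines that attain the minimum somewhere contribute to roots; other lines are dominated. Here the surviving (envelope) indices are i = 2, i = 1, i = 0.
Intersections between consecutive envelope lines give the roots: for adjacent envelope indices i < j the intersection is x = (a_i − a_j) / (j − i). Reading off the sorted break points: {-7, 2}.
Verification: at each break x_0, at least two indices attain the minimum of min_i(a_i + i · x_0).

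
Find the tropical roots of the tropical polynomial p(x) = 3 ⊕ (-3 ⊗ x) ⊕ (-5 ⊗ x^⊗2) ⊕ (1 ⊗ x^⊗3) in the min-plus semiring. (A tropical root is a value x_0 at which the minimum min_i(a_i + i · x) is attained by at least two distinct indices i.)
Roots: {-6, 2, 6}

Each tropical root is a break point of the lower envelope of the lines y = a_i + i · x (there are 4 lines, with slopes 0, 1, ..., 3). Only the lines that attain the minimum somewhere contribute to roots; other lines are dominated. Here the surviving (envelope) indices are i = 3, i = 2, i = 1, i = 0.
Intersections between consecutive envelope lines give the roots: for adjacent envelope indices i < j the intersection is x = (a_i − a_j) / (j − i). Reading off the sorted break points: {-6, 2, 6}.
Verification: at each break x_0, at least two indices attain the minimum of min_i(a_i + i · x_0).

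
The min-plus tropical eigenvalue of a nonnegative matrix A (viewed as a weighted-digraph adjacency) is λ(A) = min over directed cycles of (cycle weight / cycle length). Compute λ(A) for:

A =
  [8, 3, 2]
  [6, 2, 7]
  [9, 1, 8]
λ(A) = 2

Enumerate directed cycles and compute their means (weight / length). Sample:
  cycle 0 → 0: weight = 8, length = 1, mean = 8/1 ≈ 8.000
  cycle 1 → 1: weight = 2, length = 1, mean = 2/1 ≈ 2.000
  cycle 2 → 2: weight = 8, length = 1, mean = 8/1 ≈ 8.000
  cycle 0 → 1 → 0: weight = 9, length = 2, mean = 9/2 ≈ 4.500
  cycle 0 → 2 → 0: weight = 11, length = 2, mean = 11/2 ≈ 5.500
  cycle 1 → 0 → 1: weight = 9, length = 2, mean = 9/2 ≈ 4.500
Minimum mean = 2.000, attained e.g. along the cycle 1 → 1 with weight 2 and length 1. So λ(A) = 2/1 = 2.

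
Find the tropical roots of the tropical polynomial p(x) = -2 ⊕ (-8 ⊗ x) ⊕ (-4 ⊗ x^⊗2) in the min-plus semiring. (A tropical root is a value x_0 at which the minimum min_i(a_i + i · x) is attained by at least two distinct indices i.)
Roots: {-4, 6}

Each tropical root is a break point of the lower envelope of the lines y = a_i + i · x (there are 3 lines, with slopes 0, 1, ..., 2). Only the lines that attain the minimum somewhere contribute to roots; other lines are dominated. Here the surviving (envelope) indices are i = 2, i = 1, i = 0.
Intersections between consecutive envelope lines give the roots: for adjacent envelope indices i < j the intersection is x = (a_i − a_j) / (j − i). Reading off the sorted break points: {-4, 6}.
Verification: at each break x_0, at least two indices attain the minimum of min_i(a_i + i · x_0).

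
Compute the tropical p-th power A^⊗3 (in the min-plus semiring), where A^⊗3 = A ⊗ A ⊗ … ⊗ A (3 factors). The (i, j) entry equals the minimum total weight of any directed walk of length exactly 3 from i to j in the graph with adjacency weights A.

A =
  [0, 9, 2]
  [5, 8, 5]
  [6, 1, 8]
A^⊗3 =
  [0, 3, 2]
  [5, 8, 7]
  [6, 7, 8]

Each entry (A^⊗3)_ij equals the minimum over all length-3 walks i = v_0 → v_1 → … → v_3 = j of Σ_t A[v_t][v_{t+1}]. For example, for (i, j) = (0, 2) we minimise over 9 possible intermediate vertex sequences; the minimum is 2, attained along the walk 0 → 0 → 0 → 2.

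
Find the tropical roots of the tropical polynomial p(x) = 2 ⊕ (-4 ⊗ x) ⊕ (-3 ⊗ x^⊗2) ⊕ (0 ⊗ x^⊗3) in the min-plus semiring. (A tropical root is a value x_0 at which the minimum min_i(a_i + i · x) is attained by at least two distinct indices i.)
Roots: {-3, -1, 6}

Each tropical root is a break point of the lower envelope of the lines y = a_i + i · x (there are 4 lines, with slopes 0, 1, ..., 3). Only the lines that attain the minimum somewhere contribute to roots; other lines are dominated. Here the surviving (envelope) indices are i = 3, i = 2, i = 1, i = 0.
Intersections between consecutive envelope lines give the roots: for adjacent envelope indices i < j the intersection is x = (a_i − a_j) / (j − i). Reading off the sorted break points: {-3, -1, 6}.
Verification: at each break x_0, at least two indices attain the minimum of min_i(a_i + i · x_0).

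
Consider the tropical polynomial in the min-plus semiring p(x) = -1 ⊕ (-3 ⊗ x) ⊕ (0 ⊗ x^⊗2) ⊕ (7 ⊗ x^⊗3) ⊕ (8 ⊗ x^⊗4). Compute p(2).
p(2) = -1

A tropical monomial a ⊗ x^⊗i evaluates to a + i · x. Evaluating each term at x = 2:
  Term 0 contributes -1 + 0 · 2 = -1
  Term 1 contributes -3 + 1 · 2 = -1
  Term 2 contributes 0 + 2 · 2 = 4
  Term 3 contributes 7 + 3 · 2 = 13
  Term 4 contributes 8 + 4 · 2 = 16
p(2) = ⊕ of these = min[-1, -1, 4, 13, 16] = -1.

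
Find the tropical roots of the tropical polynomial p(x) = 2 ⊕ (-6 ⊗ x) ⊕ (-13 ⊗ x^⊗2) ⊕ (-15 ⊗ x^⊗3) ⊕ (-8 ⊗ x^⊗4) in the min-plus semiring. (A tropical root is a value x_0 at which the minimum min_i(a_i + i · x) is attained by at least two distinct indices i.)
Roots: {-7, 2, 7, 8}

Each tropical root is a break point of the lower envelope of the lines y = a_i + i · x (there are 5 lines, with slopes 0, 1, ..., 4). Only the lines that attain the minimum somewhere contribute to roots; other lines are dominated. Here the surviving (envelope) indices are i = 4, i = 3, i = 2, i = 1, i = 0.
Intersections between consecutive envelope lines give the roots: for adjacent envelope indices i < j the intersection is x = (a_i − a_j) / (j − i). Reading off the sorted break points: {-7, 2, 7, 8}.
Verification: at each break x_0, at least two indices attain the minimum of min_i(a_i + i · x_0).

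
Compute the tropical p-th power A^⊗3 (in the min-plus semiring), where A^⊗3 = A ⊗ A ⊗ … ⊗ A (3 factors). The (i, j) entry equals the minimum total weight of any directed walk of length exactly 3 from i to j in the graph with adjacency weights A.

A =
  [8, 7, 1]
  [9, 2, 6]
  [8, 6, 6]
A^⊗3 =
  [15, 9, 10]
  [13, 6, 10]
  [17, 10, 14]

Each entry (A^⊗3)_ij equals the minimum over all length-3 walks i = v_0 → v_1 → … → v_3 = j of Σ_t A[v_t][v_{t+1}]. For example, for (i, j) = (0, 2) we minimise over 9 possible intermediate vertex sequences; the minimum is 10, attained along the walk 0 → 2 → 0 → 2.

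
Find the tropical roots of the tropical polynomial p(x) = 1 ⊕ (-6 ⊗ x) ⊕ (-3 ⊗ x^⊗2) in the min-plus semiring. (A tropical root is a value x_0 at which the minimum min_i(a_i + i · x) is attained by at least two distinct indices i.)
Roots: {-3, 7}

Each tropical root is a break point of the lower envelope of the lines y = a_i + i · x (there are 3 lines, with slopes 0, 1, ..., 2). Only the lines that attain the minimum somewhere contribute to roots; other lines are dominated. Here the surviving (envelope) indices are i = 2, i = 1, i = 0.
Intersections between consecutive envelope lines give the roots: for adjacent envelope indices i < j the intersection is x = (a_i − a_j) / (j − i). Reading off the sorted break points: {-3, 7}.
Verification: at each break x_0, at least two indices attain the minimum of min_i(a_i + i · x_0).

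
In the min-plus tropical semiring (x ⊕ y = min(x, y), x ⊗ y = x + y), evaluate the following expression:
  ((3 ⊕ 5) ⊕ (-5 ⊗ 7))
((3 ⊕ 5) ⊕ (-5 ⊗ 7)) = 2

Expand innermost to outermost. Recall ⊕ takes the minimum of its arguments and ⊗ takes their sum. Working out the expression ((3 ⊕ 5) ⊕ (-5 ⊗ 7)) gives 2.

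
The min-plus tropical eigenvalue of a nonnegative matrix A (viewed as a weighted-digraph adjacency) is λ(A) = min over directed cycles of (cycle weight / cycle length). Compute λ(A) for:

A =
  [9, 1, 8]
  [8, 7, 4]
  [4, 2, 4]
λ(A) = 3

Enumerate directed cycles and compute their means (weight / length). Sample:
  cycle 0 → 0: weight = 9, length = 1, mean = 9/1 ≈ 9.000
  cycle 1 → 1: weight = 7, length = 1, mean = 7/1 ≈ 7.000
  cycle 2 → 2: weight = 4, length = 1, mean = 4/1 ≈ 4.000
  cycle 0 → 1 → 0: weight = 9, length = 2, mean = 9/2 ≈ 4.500
  cycle 0 → 2 → 0: weight = 12, length = 2, mean = 12/2 ≈ 6.000
  cycle 1 → 0 → 1: weight = 9, length = 2, mean = 9/2 ≈ 4.500
Minimum mean = 3.000, attained e.g. along the cycle 1 → 2 → 1 with weight 6 and length 2. So λ(A) = 6/2 = 3.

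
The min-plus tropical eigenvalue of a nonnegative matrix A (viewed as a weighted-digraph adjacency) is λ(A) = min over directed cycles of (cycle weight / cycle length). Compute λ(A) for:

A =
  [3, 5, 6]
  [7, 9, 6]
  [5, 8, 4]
λ(A) = 3

Enumerate directed cycles and compute their means (weight / length). Sample:
  cycle 0 → 0: weight = 3, length = 1, mean = 3/1 ≈ 3.000
  cycle 1 → 1: weight = 9, length = 1, mean = 9/1 ≈ 9.000
  cycle 2 → 2: weight = 4, length = 1, mean = 4/1 ≈ 4.000
  cycle 0 → 1 → 0: weight = 12, length = 2, mean = 12/2 ≈ 6.000
  cycle 0 → 2 → 0: weight = 11, length = 2, mean = 11/2 ≈ 5.500
  cycle 1 → 0 → 1: weight = 12, length = 2, mean = 12/2 ≈ 6.000
Minimum mean = 3.000, attained e.g. along the cycle 0 → 0 with weight 3 and length 1. So λ(A) = 3/1 = 3.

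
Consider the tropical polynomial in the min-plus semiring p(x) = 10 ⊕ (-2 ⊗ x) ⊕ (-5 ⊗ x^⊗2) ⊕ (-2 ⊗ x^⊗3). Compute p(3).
p(3) = 1

A tropical monomial a ⊗ x^⊗i evaluates to a + i · x. Evaluating each term at x = 3:
  Term 0 contributes 10 + 0 · 3 = 10
  Term 1 contributes -2 + 1 · 3 = 1
  Term 2 contributes -5 + 2 · 3 = 1
  Term 3 contributes -2 + 3 · 3 = 7
p(3) = ⊕ of these = min[10, 1, 1, 7] = 1.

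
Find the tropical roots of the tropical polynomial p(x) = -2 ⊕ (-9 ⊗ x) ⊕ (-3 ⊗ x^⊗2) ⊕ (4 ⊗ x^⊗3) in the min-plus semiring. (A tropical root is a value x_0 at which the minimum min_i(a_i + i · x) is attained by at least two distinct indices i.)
Roots: {-7, -6, 7}

Each tropical root is a break point of the lower envelope of the lines y = a_i + i · x (there are 4 lines, with slopes 0, 1, ..., 3). Only the lines that attain the minimum somewhere contribute to roots; other lines are dominated. Here the surviving (envelope) indices are i = 3, i = 2, i = 1, i = 0.
Intersections between consecutive envelope lines give the roots: for adjacent envelope indices i < j the intersection is x = (a_i − a_j) / (j − i). Reading off the sorted break points: {-7, -6, 7}.
Verification: at each break x_0, at least two indices attain the minimum of min_i(a_i + i · x_0).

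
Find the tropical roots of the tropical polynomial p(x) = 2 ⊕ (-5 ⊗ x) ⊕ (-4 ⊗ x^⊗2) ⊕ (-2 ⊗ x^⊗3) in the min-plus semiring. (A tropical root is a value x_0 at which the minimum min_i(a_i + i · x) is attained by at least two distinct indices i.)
Roots: {-2, -1, 7}

Each tropical root is a break point of the lower envelope of the lines y = a_i + i · x (there are 4 lines, with slopes 0, 1, ..., 3). Only the lines that attain the minimum somewhere contribute to roots; other lines are dominated. Here the surviving (envelope) indices are i = 3, i = 2, i = 1, i = 0.
Intersections between consecutive envelope lines give the roots: for adjacent envelope indices i < j the intersection is x = (a_i − a_j) / (j − i). Reading off the sorted break points: {-2, -1, 7}.
Verification: at each break x_0, at least two indices attain the minimum of min_i(a_i + i · x_0).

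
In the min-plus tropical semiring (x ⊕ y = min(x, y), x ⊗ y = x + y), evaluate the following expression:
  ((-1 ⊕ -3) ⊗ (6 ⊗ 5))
((-1 ⊕ -3) ⊗ (6 ⊗ 5)) = 8

Expand innermost to outermost. Recall ⊕ takes the minimum of its arguments and ⊗ takes their sum. Working out the expression ((-1 ⊕ -3) ⊗ (6 ⊗ 5)) gives 8.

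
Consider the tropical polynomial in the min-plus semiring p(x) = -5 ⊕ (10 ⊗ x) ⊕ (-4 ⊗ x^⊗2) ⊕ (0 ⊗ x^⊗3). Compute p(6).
p(6) = -5

A tropical monomial a ⊗ x^⊗i evaluates to a + i · x. Evaluating each term at x = 6:
  Term 0 contributes -5 + 0 · 6 = -5
  Term 1 contributes 10 + 1 · 6 = 16
  Term 2 contributes -4 + 2 · 6 = 8
  Term 3 contributes 0 + 3 · 6 = 18
p(6) = ⊕ of these = min[-5, 16, 8, 18] = -5.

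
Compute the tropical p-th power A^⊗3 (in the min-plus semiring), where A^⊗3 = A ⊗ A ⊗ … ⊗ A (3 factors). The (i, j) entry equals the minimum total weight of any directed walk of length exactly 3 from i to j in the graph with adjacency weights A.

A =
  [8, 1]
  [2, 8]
A^⊗3 =
  [11, 4]
  [5, 11]

Each entry (A^⊗3)_ij equals the minimum over all length-3 walks i = v_0 → v_1 → … → v_3 = j of Σ_t A[v_t][v_{t+1}]. For example, for (i, j) = (0, 1) we minimise over 4 possible intermediate vertex sequences; the minimum is 4, attained along the walk 0 → 1 → 0 → 1.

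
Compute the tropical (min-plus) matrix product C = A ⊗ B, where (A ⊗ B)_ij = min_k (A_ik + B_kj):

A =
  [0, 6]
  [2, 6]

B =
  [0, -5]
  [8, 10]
A ⊗ B =
  [0, -5]
  [2, -3]

Apply the min-plus product entry-by-entry:
  C[0][0] = min over k of (A[0][0] + B[0][0] = 0 + 0 = 0, A[0][1] + B[1][0] = 6 + 8 = 14) = 0 (attained at k = 0)
  C[0][1] = min over k of (A[0][0] + B[0][1] = 0 + -5 = -5, A[0][1] + B[1][1] = 6 + 10 = 16) = -5 (attained at k = 0)
  C[1][0] = min over k of (A[1][0] + B[0][0] = 2 + 0 = 2, A[1][1] + B[1][0] = 6 + 8 = 14) = 2 (attained at k = 0)
  C[1][1] = min over k of (A[1][0] + B[0][1] = 2 + -5 = -3, A[1][1] + B[1][1] = 6 + 10 = 16) = -3 (attained at k = 0)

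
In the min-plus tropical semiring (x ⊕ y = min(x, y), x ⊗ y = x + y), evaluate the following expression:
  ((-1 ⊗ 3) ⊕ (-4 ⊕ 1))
((-1 ⊗ 3) ⊕ (-4 ⊕ 1)) = -4

Expand innermost to outermost. Recall ⊕ takes the minimum of its arguments and ⊗ takes their sum. Working out the expression ((-1 ⊗ 3) ⊕ (-4 ⊕ 1)) gives -4.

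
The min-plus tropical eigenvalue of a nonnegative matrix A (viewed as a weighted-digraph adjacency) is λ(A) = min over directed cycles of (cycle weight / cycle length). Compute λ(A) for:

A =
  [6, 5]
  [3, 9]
λ(A) = 4

Enumerate directed cycles and compute their means (weight / length). Sample:
  cycle 0 → 0: weight = 6, length = 1, mean = 6/1 ≈ 6.000
  cycle 1 → 1: weight = 9, length = 1, mean = 9/1 ≈ 9.000
  cycle 0 → 1 → 0: weight = 8, length = 2, mean = 8/2 ≈ 4.000
  cycle 1 → 0 → 1: weight = 8, length = 2, mean = 8/2 ≈ 4.000
Minimum mean = 4.000, attained e.g. along the cycle 0 → 1 → 0 with weight 8 and length 2. So λ(A) = 8/2 = 4.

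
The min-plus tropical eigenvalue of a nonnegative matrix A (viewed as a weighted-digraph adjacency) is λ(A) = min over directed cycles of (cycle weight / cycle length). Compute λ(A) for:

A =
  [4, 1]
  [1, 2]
λ(A) = 1

Enumerate directed cycles and compute their means (weight / length). Sample:
  cycle 0 → 0: weight = 4, length = 1, mean = 4/1 ≈ 4.000
  cycle 1 → 1: weight = 2, length = 1, mean = 2/1 ≈ 2.000
  cycle 0 → 1 → 0: weight = 2, length = 2, mean = 2/2 ≈ 1.000
  cycle 1 → 0 → 1: weight = 2, length = 2, mean = 2/2 ≈ 1.000
Minimum mean = 1.000, attained e.g. along the cycle 0 → 1 → 0 with weight 2 and length 2. So λ(A) = 2/2 = 1.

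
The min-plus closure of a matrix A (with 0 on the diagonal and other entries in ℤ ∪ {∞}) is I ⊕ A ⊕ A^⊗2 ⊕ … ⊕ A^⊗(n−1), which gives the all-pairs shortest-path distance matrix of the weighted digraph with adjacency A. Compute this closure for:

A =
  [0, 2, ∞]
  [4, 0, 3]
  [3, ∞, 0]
Closure =
  [0, 2, 5]
  [4, 0, 3]
  [3, 5, 0]

This is the Floyd-Warshall all-pairs shortest-path computation. For each intermediate vertex k = 0, 1, …, 2, update dist[i][j] ← min(dist[i][j], dist[i][k] + dist[k][j]). The final matrix gives, for each (i, j), the minimum total weight of any directed path from i to j (possibly empty when i = j).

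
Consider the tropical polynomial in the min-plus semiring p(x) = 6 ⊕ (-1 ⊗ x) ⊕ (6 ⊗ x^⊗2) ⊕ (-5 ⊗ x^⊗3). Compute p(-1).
p(-1) = -8

A tropical monomial a ⊗ x^⊗i evaluates to a + i · x. Evaluating each term at x = -1:
  Term 0 contributes 6 + 0 · -1 = 6
  Term 1 contributes -1 + 1 · -1 = -2
  Term 2 contributes 6 + 2 · -1 = 4
  Term 3 contributes -5 + 3 · -1 = -8
p(-1) = ⊕ of these = min[6, -2, 4, -8] = -8.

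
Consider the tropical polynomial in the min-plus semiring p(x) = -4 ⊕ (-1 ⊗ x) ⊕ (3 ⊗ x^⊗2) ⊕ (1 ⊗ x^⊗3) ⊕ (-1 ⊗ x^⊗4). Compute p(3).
p(3) = -4

A tropical monomial a ⊗ x^⊗i evaluates to a + i · x. Evaluating each term at x = 3:
  Term 0 contributes -4 + 0 · 3 = -4
  Term 1 contributes -1 + 1 · 3 = 2
  Term 2 contributes 3 + 2 · 3 = 9
  Term 3 contributes 1 + 3 · 3 = 10
  Term 4 contributes -1 + 4 · 3 = 11
p(3) = ⊕ of these = min[-4, 2, 9, 10, 11] = -4.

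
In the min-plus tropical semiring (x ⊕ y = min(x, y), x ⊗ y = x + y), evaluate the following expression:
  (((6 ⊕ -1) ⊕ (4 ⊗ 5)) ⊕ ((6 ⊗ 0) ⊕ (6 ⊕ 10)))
(((6 ⊕ -1) ⊕ (4 ⊗ 5)) ⊕ ((6 ⊗ 0) ⊕ (6 ⊕ 10))) = -1

Expand innermost to outermost. Recall ⊕ takes the minimum of its arguments and ⊗ takes their sum. Working out the expression (((6 ⊕ -1) ⊕ (4 ⊗ 5)) ⊕ ((6 ⊗ 0) ⊕ (6 ⊕ 10))) gives -1.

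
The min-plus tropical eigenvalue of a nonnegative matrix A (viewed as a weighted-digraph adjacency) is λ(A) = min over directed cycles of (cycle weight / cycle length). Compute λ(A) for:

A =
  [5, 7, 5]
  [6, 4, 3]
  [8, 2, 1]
λ(A) = 1

Enumerate directed cycles and compute their means (weight / length). Sample:
  cycle 0 → 0: weight = 5, length = 1, mean = 5/1 ≈ 5.000
  cycle 1 → 1: weight = 4, length = 1, mean = 4/1 ≈ 4.000
  cycle 2 → 2: weight = 1, length = 1, mean = 1/1 ≈ 1.000
  cycle 0 → 1 → 0: weight = 13, length = 2, mean = 13/2 ≈ 6.500
  cycle 0 → 2 → 0: weight = 13, length = 2, mean = 13/2 ≈ 6.500
  cycle 1 → 0 → 1: weight = 13, length = 2, mean = 13/2 ≈ 6.500
Minimum mean = 1.000, attained e.g. along the cycle 2 → 2 with weight 1 and length 1. So λ(A) = 1/1 = 1.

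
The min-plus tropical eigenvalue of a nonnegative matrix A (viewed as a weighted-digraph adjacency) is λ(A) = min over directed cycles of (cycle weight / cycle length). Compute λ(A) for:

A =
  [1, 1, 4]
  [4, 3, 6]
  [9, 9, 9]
λ(A) = 1

Enumerate directed cycles and compute their means (weight / length). Sample:
  cycle 0 → 0: weight = 1, length = 1, mean = 1/1 ≈ 1.000
  cycle 1 → 1: weight = 3, length = 1, mean = 3/1 ≈ 3.000
  cycle 2 → 2: weight = 9, length = 1, mean = 9/1 ≈ 9.000
  cycle 0 → 1 → 0: weight = 5, length = 2, mean = 5/2 ≈ 2.500
  cycle 0 → 2 → 0: weight = 13, length = 2, mean = 13/2 ≈ 6.500
  cycle 1 → 0 → 1: weight = 5, length = 2, mean = 5/2 ≈ 2.500
Minimum mean = 1.000, attained e.g. along the cycle 0 → 0 with weight 1 and length 1. So λ(A) = 1/1 = 1.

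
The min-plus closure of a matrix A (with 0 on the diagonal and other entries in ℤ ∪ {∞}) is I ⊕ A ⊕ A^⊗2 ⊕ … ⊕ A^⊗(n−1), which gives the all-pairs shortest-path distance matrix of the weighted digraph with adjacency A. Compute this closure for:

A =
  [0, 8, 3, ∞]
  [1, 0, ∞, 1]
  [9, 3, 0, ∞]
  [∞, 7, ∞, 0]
Closure =
  [0, 6, 3, 7]
  [1, 0, 4, 1]
  [4, 3, 0, 4]
  [8, 7, 11, 0]

This is the Floyd-Warshall all-pairs shortest-path computation. For each intermediate vertex k = 0, 1, …, 3, update dist[i][j] ← min(dist[i][j], dist[i][k] + dist[k][j]). The final matrix gives, for each (i, j), the minimum total weight of any directed path from i to j (possibly empty when i = j).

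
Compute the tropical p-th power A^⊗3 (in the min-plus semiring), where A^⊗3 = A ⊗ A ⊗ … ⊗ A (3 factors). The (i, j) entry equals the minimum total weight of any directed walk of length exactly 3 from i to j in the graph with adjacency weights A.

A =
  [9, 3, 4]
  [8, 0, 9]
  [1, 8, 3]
A^⊗3 =
  [8, 3, 9]
  [8, 0, 9]
  [6, 4, 8]

Each entry (A^⊗3)_ij equals the minimum over all length-3 walks i = v_0 → v_1 → … → v_3 = j of Σ_t A[v_t][v_{t+1}]. For example, for (i, j) = (0, 2) we minimise over 9 possible intermediate vertex sequences; the minimum is 9, attained along the walk 0 → 2 → 0 → 2.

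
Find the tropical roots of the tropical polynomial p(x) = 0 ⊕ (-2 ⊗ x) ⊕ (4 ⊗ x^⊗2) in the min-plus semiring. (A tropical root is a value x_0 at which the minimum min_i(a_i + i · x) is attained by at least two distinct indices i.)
Roots: {-6, 2}

Each tropical root is a break point of the lower envelope of the lines y = a_i + i · x (there are 3 lines, with slopes 0, 1, ..., 2). Only the lines that attain the minimum somewhere contribute to roots; other lines are dominated. Here the surviving (envelope) indices are i = 2, i = 1, i = 0.
Intersections between consecutive envelope lines give the roots: for adjacent envelope indices i < j the intersection is x = (a_i − a_j) / (j − i). Reading off the sorted break points: {-6, 2}.
Verification: at each break x_0, at least two indices attain the minimum of min_i(a_i + i · x_0).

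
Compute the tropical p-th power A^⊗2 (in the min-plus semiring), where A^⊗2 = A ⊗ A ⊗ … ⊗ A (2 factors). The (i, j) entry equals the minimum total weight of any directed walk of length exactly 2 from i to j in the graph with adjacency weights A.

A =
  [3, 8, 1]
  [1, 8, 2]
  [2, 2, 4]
A^⊗2 =
  [3, 3, 4]
  [4, 4, 2]
  [3, 6, 3]

Each entry (A^⊗2)_ij equals the minimum over all length-2 walks i = v_0 → v_1 → … → v_2 = j of Σ_t A[v_t][v_{t+1}]. For example, for (i, j) = (0, 2) we minimise over 3 possible intermediate vertex sequences; the minimum is 4, attained along the walk 0 → 0 → 2.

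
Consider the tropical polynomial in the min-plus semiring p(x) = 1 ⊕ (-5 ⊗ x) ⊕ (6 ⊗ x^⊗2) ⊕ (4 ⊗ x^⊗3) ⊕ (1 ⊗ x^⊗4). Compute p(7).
p(7) = 1

A tropical monomial a ⊗ x^⊗i evaluates to a + i · x. Evaluating each term at x = 7:
  Term 0 contributes 1 + 0 · 7 = 1
  Term 1 contributes -5 + 1 · 7 = 2
  Term 2 contributes 6 + 2 · 7 = 20
  Term 3 contributes 4 + 3 · 7 = 25
  Term 4 contributes 1 + 4 · 7 = 29
p(7) = ⊕ of these = min[1, 2, 20, 25, 29] = 1.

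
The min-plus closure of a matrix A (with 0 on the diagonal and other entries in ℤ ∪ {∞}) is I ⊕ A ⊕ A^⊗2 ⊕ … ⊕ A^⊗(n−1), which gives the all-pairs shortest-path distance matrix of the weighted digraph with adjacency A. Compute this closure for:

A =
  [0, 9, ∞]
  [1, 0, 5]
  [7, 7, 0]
Closure =
  [0, 9, 14]
  [1, 0, 5]
  [7, 7, 0]

This is the Floyd-Warshall all-pairs shortest-path computation. For each intermediate vertex k = 0, 1, …, 2, update dist[i][j] ← min(dist[i][j], dist[i][k] + dist[k][j]). The final matrix gives, for each (i, j), the minimum total weight of any directed path from i to j (possibly empty when i = j).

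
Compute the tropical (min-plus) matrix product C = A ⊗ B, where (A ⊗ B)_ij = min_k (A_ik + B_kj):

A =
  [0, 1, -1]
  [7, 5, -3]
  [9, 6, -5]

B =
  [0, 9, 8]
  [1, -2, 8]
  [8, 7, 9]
A ⊗ B =
  [0, -1, 8]
  [5, 3, 6]
  [3, 2, 4]

Apply the min-plus product entry-by-entry:
  C[0][0] = min over k of (A[0][0] + B[0][0] = 0 + 0 = 0, A[0][1] + B[1][0] = 1 + 1 = 2, A[0][2] + B[2][0] = -1 + 8 = 7) = 0 (attained at k = 0)
  C[0][1] = min over k of (A[0][0] + B[0][1] = 0 + 9 = 9, A[0][1] + B[1][1] = 1 + -2 = -1, A[0][2] + B[2][1] = -1 + 7 = 6) = -1 (attained at k = 1)
  C[0][2] = min over k of (A[0][0] + B[0][2] = 0 + 8 = 8, A[0][1] + B[1][2] = 1 + 8 = 9, A[0][2] + B[2][2] = -1 + 9 = 8) = 8 (attained at k = 0)
  C[1][0] = min over k of (A[1][0] + B[0][0] = 7 + 0 = 7, A[1][1] + B[1][0] = 5 + 1 = 6, A[1][2] + B[2][0] = -3 + 8 = 5) = 5 (attained at k = 2)
  C[1][1] = min over k of (A[1][0] + B[0][1] = 7 + 9 = 16, A[1][1] + B[1][1] = 5 + -2 = 3, A[1][2] + B[2][1] = -3 + 7 = 4) = 3 (attained at k = 1)
  C[1][2] = min over k of (A[1][0] + B[0][2] = 7 + 8 = 15, A[1][1] + B[1][2] = 5 + 8 = 13, A[1][2] + B[2][2] = -3 + 9 = 6) = 6 (attained at k = 2)
  C[2][0] = min over k of (A[2][0] + B[0][0] = 9 + 0 = 9, A[2][1] + B[1][0] = 6 + 1 = 7, A[2][2] + B[2][0] = -5 + 8 = 3) = 3 (attained at k = 2)
  C[2][1] = min over k of (A[2][0] + B[0][1] = 9 + 9 = 18, A[2][1] + B[1][1] = 6 + -2 = 4, A[2][2] + B[2][1] = -5 + 7 = 2) = 2 (attained at k = 2)
  C[2][2] = min over k of (A[2][0] + B[0][2] = 9 + 8 = 17, A[2][1] + B[1][2] = 6 + 8 = 14, A[2][2] + B[2][2] = -5 + 9 = 4) = 4 (attained at k = 2)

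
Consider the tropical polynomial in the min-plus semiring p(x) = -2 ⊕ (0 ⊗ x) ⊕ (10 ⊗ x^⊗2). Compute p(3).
p(3) = -2

A tropical monomial a ⊗ x^⊗i evaluates to a + i · x. Evaluating each term at x = 3:
  Term 0 contributes -2 + 0 · 3 = -2
  Term 1 contributes 0 + 1 · 3 = 3
  Term 2 contributes 10 + 2 · 3 = 16
p(3) = ⊕ of these = min[-2, 3, 16] = -2.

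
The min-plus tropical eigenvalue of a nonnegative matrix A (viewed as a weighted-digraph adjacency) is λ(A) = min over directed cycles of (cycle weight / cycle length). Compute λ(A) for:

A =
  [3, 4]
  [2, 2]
λ(A) = 2

Enumerate directed cycles and compute their means (weight / length). Sample:
  cycle 0 → 0: weight = 3, length = 1, mean = 3/1 ≈ 3.000
  cycle 1 → 1: weight = 2, length = 1, mean = 2/1 ≈ 2.000
  cycle 0 → 1 → 0: weight = 6, length = 2, mean = 6/2 ≈ 3.000
  cycle 1 → 0 → 1: weight = 6, length = 2, mean = 6/2 ≈ 3.000
Minimum mean = 2.000, attained e.g. along the cycle 1 → 1 with weight 2 and length 1. So λ(A) = 2/1 = 2.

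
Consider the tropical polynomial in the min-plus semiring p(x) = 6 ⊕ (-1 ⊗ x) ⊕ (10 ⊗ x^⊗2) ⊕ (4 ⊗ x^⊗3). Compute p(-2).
p(-2) = -3

A tropical monomial a ⊗ x^⊗i evaluates to a + i · x. Evaluating each term at x = -2:
  Term 0 contributes 6 + 0 · -2 = 6
  Term 1 contributes -1 + 1 · -2 = -3
  Term 2 contributes 10 + 2 · -2 = 6
  Term 3 contributes 4 + 3 · -2 = -2
p(-2) = ⊕ of these = min[6, -3, 6, -2] = -3.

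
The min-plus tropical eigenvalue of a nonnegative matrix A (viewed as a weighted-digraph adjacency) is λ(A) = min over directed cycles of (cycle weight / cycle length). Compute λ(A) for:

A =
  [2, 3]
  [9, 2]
λ(A) = 2

Enumerate directed cycles and compute their means (weight / length). Sample:
  cycle 0 → 0: weight = 2, length = 1, mean = 2/1 ≈ 2.000
  cycle 1 → 1: weight = 2, length = 1, mean = 2/1 ≈ 2.000
  cycle 0 → 1 → 0: weight = 12, length = 2, mean = 12/2 ≈ 6.000
  cycle 1 → 0 → 1: weight = 12, length = 2, mean = 12/2 ≈ 6.000
Minimum mean = 2.000, attained e.g. along the cycle 0 → 0 with weight 2 and length 1. So λ(A) = 2/1 = 2.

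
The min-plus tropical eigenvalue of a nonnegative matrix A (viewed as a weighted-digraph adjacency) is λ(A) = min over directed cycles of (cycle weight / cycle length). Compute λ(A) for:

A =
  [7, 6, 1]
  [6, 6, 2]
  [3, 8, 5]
λ(A) = 2

Enumerate directed cycles and compute their means (weight / length). Sample:
  cycle 0 → 0: weight = 7, length = 1, mean = 7/1 ≈ 7.000
  cycle 1 → 1: weight = 6, length = 1, mean = 6/1 ≈ 6.000
  cycle 2 → 2: weight = 5, length = 1, mean = 5/1 ≈ 5.000
  cycle 0 → 1 → 0: weight = 12, length = 2, mean = 12/2 ≈ 6.000
  cycle 0 → 2 → 0: weight = 4, length = 2, mean = 4/2 ≈ 2.000
  cycle 1 → 0 → 1: weight = 12, length = 2, mean = 12/2 ≈ 6.000
Minimum mean = 2.000, attained e.g. along the cycle 0 → 2 → 0 with weight 4 and length 2. So λ(A) = 4/2 = 2.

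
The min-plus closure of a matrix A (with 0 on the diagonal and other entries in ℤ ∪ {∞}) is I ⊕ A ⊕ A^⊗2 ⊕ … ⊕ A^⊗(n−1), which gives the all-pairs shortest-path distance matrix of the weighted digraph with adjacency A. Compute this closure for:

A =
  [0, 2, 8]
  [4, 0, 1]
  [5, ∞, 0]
Closure =
  [0, 2, 3]
  [4, 0, 1]
  [5, 7, 0]

This is the Floyd-Warshall all-pairs shortest-path computation. For each intermediate vertex k = 0, 1, …, 2, update dist[i][j] ← min(dist[i][j], dist[i][k] + dist[k][j]). The final matrix gives, for each (i, j), the minimum total weight of any directed path from i to j (possibly empty when i = j).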